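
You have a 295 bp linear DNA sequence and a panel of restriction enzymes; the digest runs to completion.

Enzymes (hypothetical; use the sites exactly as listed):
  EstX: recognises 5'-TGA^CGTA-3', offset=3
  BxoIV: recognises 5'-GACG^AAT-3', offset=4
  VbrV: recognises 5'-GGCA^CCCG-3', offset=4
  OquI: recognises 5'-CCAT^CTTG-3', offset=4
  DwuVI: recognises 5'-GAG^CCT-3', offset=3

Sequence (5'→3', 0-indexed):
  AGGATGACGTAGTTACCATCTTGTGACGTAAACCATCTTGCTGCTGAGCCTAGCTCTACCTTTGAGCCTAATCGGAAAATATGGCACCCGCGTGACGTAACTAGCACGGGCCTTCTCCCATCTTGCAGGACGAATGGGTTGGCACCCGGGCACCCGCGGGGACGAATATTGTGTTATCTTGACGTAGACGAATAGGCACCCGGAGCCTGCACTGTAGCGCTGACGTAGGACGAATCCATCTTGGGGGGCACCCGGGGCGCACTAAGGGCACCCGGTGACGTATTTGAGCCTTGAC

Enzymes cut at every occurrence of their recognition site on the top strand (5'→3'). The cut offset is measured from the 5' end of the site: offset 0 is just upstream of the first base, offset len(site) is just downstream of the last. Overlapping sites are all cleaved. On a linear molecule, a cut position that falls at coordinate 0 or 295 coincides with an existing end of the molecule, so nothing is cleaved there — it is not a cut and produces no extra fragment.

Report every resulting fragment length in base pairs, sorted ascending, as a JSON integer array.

Scan for sites:
  EstX TGACGTA/3: at [4, 23, 92, 179, 220, 275] ⇒ [7, 26, 95, 182, 223, 278]
  BxoIV GACGAAT/4: at [128, 160, 186, 228] ⇒ [132, 164, 190, 232]
  VbrV GGCACCCG/4: at [82, 140, 148, 194, 246, 266] ⇒ [86, 144, 152, 198, 250, 270]
  OquI CCATCTTG/4: at [15, 32, 117, 235] ⇒ [19, 36, 121, 239]
  DwuVI GAGCCT/3: at [45, 63, 202, 285] ⇒ [48, 66, 205, 288]

Pooled cuts: [7, 19, 26, 36, 48, 66, 86, 95, 121, 132, 144, 152, 164, 182, 190, 198, 205, 223, 232, 239, 250, 270, 278, 288]

Fragments:
  [0,7): 7 bp
  [7,19): 12 bp
  [19,26): 7 bp
  [26,36): 10 bp
  [36,48): 12 bp
  [48,66): 18 bp
  [66,86): 20 bp
  [86,95): 9 bp
  [95,121): 26 bp
  [121,132): 11 bp
  [132,144): 12 bp
  [144,152): 8 bp
  [152,164): 12 bp
  [164,182): 18 bp
  [182,190): 8 bp
  [190,198): 8 bp
  [198,205): 7 bp
  [205,223): 18 bp
  [223,232): 9 bp
  [232,239): 7 bp
  [239,250): 11 bp
  [250,270): 20 bp
  [270,278): 8 bp
  [278,288): 10 bp
  [288,295): 7 bp

[7,7,7,7,7,8,8,8,8,9,9,10,10,11,11,12,12,12,12,18,18,18,20,20,26]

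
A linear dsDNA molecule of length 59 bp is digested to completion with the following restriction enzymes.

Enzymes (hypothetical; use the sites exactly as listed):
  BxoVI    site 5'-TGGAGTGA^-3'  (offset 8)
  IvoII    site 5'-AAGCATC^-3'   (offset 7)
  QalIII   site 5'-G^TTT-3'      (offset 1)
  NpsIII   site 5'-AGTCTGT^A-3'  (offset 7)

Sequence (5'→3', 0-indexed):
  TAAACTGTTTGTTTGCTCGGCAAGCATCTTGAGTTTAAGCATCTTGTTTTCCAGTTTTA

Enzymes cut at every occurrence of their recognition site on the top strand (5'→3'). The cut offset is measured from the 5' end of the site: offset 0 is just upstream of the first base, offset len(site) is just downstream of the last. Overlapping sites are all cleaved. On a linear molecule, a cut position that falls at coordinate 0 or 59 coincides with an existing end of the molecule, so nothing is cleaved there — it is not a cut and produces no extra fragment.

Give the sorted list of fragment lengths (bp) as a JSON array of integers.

[3,4,5,5,7,8,10,17]

Per-enzyme occurrences:
  BxoVI (TGGAGTGA, off=8): no sites
  IvoII (AAGCATC, off=7): starts [21, 36] → cuts [28, 43]
  QalIII (GTTT, off=1): starts [6, 10, 32, 45, 53] → cuts [7, 11, 33, 46, 54]
  NpsIII (AGTCTGTA, off=7): no sites

Pooled cuts: [7, 11, 28, 33, 43, 46, 54]

Fragment lengths:
  [0,7): 7 bp
  [7,11): 4 bp
  [11,28): 17 bp
  [28,33): 5 bp
  [33,43): 10 bp
  [43,46): 3 bp
  [46,54): 8 bp
  [54,59): 5 bp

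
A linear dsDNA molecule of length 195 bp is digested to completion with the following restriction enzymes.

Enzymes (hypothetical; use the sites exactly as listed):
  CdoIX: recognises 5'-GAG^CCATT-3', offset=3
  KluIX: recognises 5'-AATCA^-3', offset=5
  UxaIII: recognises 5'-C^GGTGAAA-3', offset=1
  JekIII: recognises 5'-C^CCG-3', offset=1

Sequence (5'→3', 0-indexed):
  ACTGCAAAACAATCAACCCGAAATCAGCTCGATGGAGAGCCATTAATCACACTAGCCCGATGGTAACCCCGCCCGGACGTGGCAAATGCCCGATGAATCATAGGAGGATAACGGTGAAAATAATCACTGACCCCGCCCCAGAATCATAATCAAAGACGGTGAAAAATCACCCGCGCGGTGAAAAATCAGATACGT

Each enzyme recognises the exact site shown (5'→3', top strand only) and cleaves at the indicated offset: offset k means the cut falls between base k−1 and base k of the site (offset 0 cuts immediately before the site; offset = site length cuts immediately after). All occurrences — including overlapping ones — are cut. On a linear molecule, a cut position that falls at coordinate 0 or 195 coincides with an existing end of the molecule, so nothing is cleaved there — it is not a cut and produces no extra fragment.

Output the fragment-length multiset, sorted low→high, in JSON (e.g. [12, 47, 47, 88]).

[1,2,4,5,6,6,6,7,7,9,10,11,12,12,12,12,13,14,14,15,17]

Per-enzyme occurrences:
  CdoIX GAGCCATT/3: at [36] ⇒ [39]
  KluIX AATCA/5: at [10, 21, 44, 95, 121, 141, 147, 164, 183] ⇒ [15, 26, 49, 100, 126, 146, 152, 169, 188]
  UxaIII CGGTGAAA/1: at [111, 156, 175] ⇒ [112, 157, 176]
  JekIII CCCG/1: at [16, 55, 67, 71, 88, 131, 169] ⇒ [17, 56, 68, 72, 89, 132, 170]

Pooled cuts: [15, 17, 26, 39, 49, 56, 68, 72, 89, 100, 112, 126, 132, 146, 152, 157, 169, 170, 176, 188]

Fragments:
  [0,15): 15 bp
  [15,17): 2 bp
  [17,26): 9 bp
  [26,39): 13 bp
  [39,49): 10 bp
  [49,56): 7 bp
  [56,68): 12 bp
  [68,72): 4 bp
  [72,89): 17 bp
  [89,100): 11 bp
  [100,112): 12 bp
  [112,126): 14 bp
  [126,132): 6 bp
  [132,146): 14 bp
  [146,152): 6 bp
  [152,157): 5 bp
  [157,169): 12 bp
  [169,170): 1 bp
  [170,176): 6 bp
  [176,188): 12 bp
  [188,195): 7 bp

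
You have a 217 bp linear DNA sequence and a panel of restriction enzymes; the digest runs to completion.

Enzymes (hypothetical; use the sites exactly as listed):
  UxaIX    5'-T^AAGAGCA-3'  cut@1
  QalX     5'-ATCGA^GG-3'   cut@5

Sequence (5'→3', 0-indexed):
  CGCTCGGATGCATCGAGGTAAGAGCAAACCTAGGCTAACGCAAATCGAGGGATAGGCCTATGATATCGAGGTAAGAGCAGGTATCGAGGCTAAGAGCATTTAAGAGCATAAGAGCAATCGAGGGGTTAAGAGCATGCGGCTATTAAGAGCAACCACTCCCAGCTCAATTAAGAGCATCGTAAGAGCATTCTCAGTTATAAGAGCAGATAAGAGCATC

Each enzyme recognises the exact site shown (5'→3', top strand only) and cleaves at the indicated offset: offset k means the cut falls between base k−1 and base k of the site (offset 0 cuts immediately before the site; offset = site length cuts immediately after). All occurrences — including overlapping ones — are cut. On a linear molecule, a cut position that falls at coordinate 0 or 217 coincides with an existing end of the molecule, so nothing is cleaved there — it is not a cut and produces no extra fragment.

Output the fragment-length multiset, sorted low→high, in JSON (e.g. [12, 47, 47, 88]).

[3,3,4,6,8,9,10,10,11,12,15,16,17,18,21,25,29]

Scan for sites:
  UxaIX TAAGAGCA/1: at [18, 71, 90, 100, 108, 126, 143, 168, 179, 197, 207] ⇒ [19, 72, 91, 101, 109, 127, 144, 169, 180, 198, 208]
  QalX ATCGAGG/5: at [11, 43, 64, 82, 116] ⇒ [16, 48, 69, 87, 121]

All cut coordinates (distinct, sorted): [16, 19, 48, 69, 72, 87, 91, 101, 109, 121, 127, 144, 169, 180, 198, 208]

Fragments:
  [0,16): 16 bp
  [16,19): 3 bp
  [19,48): 29 bp
  [48,69): 21 bp
  [69,72): 3 bp
  [72,87): 15 bp
  [87,91): 4 bp
  [91,101): 10 bp
  [101,109): 8 bp
  [109,121): 12 bp
  [121,127): 6 bp
  [127,144): 17 bp
  [144,169): 25 bp
  [169,180): 11 bp
  [180,198): 18 bp
  [198,208): 10 bp
  [208,217): 9 bp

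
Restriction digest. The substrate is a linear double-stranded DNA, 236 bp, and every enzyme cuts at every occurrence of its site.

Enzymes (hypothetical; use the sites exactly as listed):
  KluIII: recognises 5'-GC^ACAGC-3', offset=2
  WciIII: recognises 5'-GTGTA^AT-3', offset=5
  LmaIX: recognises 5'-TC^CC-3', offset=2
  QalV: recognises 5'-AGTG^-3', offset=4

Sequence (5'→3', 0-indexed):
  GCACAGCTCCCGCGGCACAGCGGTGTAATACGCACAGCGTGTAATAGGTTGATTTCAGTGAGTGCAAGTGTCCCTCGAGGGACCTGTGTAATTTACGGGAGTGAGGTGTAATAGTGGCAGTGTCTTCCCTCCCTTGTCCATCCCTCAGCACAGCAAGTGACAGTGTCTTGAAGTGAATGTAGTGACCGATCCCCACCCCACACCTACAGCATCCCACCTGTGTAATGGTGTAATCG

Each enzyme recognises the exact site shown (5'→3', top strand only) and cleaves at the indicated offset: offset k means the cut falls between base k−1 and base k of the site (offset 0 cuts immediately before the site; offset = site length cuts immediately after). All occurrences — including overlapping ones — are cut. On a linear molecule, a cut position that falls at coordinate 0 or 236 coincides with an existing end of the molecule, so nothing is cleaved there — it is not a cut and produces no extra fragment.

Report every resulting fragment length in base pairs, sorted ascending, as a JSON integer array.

[2,2,4,4,4,5,6,6,6,6,6,7,7,7,7,7,8,9,10,10,10,11,11,11,13,17,18,22]

Site scan:
  KluIII GCACAGC/2: at [0, 14, 31, 147] ⇒ [2, 16, 33, 149]
  WciIII GTGTAAT/5: at [22, 38, 85, 105, 219, 227] ⇒ [27, 43, 90, 110, 224, 232]
  LmaIX TCCC/2: at [7, 70, 125, 129, 140, 189, 211] ⇒ [9, 72, 127, 131, 142, 191, 213]
  QalV AGTG/4: at [56, 60, 66, 99, 112, 118, 155, 161, 171, 180] ⇒ [60, 64, 70, 103, 116, 122, 159, 165, 175, 184]

All cut coordinates (distinct, sorted): [2, 9, 16, 27, 33, 43, 60, 64, 70, 72, 90, 103, 110, 116, 122, 127, 131, 142, 149, 159, 165, 175, 184, 191, 213, 224, 232]

Fragments:
  [0,2): 2 bp
  [2,9): 7 bp
  [9,16): 7 bp
  [16,27): 11 bp
  [27,33): 6 bp
  [33,43): 10 bp
  [43,60): 17 bp
  [60,64): 4 bp
  [64,70): 6 bp
  [70,72): 2 bp
  [72,90): 18 bp
  [90,103): 13 bp
  [103,110): 7 bp
  [110,116): 6 bp
  [116,122): 6 bp
  [122,127): 5 bp
  [127,131): 4 bp
  [131,142): 11 bp
  [142,149): 7 bp
  [149,159): 10 bp
  [159,165): 6 bp
  [165,175): 10 bp
  [175,184): 9 bp
  [184,191): 7 bp
  [191,213): 22 bp
  [213,224): 11 bp
  [224,232): 8 bp
  [232,236): 4 bp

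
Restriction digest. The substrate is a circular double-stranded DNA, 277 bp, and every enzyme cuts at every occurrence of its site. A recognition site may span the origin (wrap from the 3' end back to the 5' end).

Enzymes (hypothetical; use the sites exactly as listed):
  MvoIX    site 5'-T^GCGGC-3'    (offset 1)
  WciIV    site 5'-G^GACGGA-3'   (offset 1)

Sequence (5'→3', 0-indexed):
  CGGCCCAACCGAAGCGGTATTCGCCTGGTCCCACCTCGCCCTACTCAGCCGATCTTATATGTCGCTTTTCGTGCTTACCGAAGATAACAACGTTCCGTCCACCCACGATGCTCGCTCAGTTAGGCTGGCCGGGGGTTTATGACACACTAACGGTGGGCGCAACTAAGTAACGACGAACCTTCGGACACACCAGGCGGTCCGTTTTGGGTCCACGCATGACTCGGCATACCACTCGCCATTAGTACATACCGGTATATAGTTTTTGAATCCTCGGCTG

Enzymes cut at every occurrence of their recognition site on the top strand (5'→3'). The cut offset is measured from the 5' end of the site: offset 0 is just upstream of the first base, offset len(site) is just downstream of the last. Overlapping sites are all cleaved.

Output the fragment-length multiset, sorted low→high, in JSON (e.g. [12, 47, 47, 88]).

Per-enzyme occurrences:
  MvoIX TGCGGC/1: at [275] ⇒ [276]
  WciIV (GGACGGA, off=1): no sites

Pooled cuts: [276]

Fragments:
  276→276 (wrap): 277-276+276 = 277 bp

[277]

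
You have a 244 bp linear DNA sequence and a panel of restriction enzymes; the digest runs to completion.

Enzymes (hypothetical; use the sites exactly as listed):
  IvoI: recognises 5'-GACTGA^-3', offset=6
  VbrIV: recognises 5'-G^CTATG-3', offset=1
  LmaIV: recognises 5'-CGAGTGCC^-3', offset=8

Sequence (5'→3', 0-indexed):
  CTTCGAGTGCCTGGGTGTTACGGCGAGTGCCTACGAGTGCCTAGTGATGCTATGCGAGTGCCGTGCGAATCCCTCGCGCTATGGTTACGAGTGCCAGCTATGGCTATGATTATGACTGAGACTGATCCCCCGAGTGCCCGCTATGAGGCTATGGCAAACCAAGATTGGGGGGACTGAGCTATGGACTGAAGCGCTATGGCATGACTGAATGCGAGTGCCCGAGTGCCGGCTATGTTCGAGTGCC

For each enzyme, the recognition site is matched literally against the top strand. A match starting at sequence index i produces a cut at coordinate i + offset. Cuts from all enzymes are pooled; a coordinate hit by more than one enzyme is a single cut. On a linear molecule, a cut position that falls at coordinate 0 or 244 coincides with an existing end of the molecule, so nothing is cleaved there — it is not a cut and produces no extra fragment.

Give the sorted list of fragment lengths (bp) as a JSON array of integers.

Scan for sites:
  IvoI (GACTGA, off=6): starts [113, 119, 171, 183, 202] → cuts [119, 125, 177, 189, 208]
  VbrIV (GCTATG, off=1): starts [48, 77, 96, 102, 139, 147, 177, 192, 228] → cuts [49, 78, 97, 103, 140, 148, 178, 193, 229]
  LmaIV (CGAGTGCC, off=8): starts [3, 23, 33, 54, 87, 130, 211, 219, 236] → cuts [11, 31, 41, 62, 95, 138, 219, 227] (position 244 is a terminus of the linear molecule — no cut)

All cut coordinates (distinct, sorted): [11, 31, 41, 49, 62, 78, 95, 97, 103, 119, 125, 138, 140, 148, 177, 178, 189, 193, 208, 219, 227, 229]

Fragment lengths:
  [0,11): 11 bp
  [11,31): 20 bp
  [31,41): 10 bp
  [41,49): 8 bp
  [49,62): 13 bp
  [62,78): 16 bp
  [78,95): 17 bp
  [95,97): 2 bp
  [97,103): 6 bp
  [103,119): 16 bp
  [119,125): 6 bp
  [125,138): 13 bp
  [138,140): 2 bp
  [140,148): 8 bp
  [148,177): 29 bp
  [177,178): 1 bp
  [178,189): 11 bp
  [189,193): 4 bp
  [193,208): 15 bp
  [208,219): 11 bp
  [219,227): 8 bp
  [227,229): 2 bp
  [229,244): 15 bp

[1,2,2,2,4,6,6,8,8,8,10,11,11,11,13,13,15,15,16,16,17,20,29]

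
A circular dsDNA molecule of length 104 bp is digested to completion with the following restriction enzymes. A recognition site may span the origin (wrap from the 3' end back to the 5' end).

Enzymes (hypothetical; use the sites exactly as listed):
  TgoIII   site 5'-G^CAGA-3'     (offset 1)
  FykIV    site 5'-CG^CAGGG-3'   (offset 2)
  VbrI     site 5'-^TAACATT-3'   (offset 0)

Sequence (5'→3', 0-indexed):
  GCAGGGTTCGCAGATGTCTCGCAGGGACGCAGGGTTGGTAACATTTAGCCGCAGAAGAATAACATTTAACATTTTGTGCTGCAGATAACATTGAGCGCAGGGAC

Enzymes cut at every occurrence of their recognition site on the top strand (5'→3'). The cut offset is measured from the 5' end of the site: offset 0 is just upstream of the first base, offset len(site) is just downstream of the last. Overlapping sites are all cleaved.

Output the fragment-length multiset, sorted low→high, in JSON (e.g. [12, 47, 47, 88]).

[4,7,8,8,8,9,9,11,12,13,15]

Scan for sites:
  TgoIII GCAGA/1: at [9, 50, 80] ⇒ [10, 51, 81]
  FykIV CGCAGGG/2: at [19, 27, 95, 103] ⇒ [1, 21, 29, 97]
  VbrI TAACATT/0: at [38, 59, 66, 85] ⇒ [38, 59, 66, 85]

All cut coordinates (distinct, sorted): [1, 10, 21, 29, 38, 51, 59, 66, 81, 85, 97]

Fragments:
  1→10: 9 bp
  10→21: 11 bp
  21→29: 8 bp
  29→38: 9 bp
  38→51: 13 bp
  51→59: 8 bp
  59→66: 7 bp
  66→81: 15 bp
  81→85: 4 bp
  85→97: 12 bp
  97→1 (wrap): 104-97+1 = 8 bp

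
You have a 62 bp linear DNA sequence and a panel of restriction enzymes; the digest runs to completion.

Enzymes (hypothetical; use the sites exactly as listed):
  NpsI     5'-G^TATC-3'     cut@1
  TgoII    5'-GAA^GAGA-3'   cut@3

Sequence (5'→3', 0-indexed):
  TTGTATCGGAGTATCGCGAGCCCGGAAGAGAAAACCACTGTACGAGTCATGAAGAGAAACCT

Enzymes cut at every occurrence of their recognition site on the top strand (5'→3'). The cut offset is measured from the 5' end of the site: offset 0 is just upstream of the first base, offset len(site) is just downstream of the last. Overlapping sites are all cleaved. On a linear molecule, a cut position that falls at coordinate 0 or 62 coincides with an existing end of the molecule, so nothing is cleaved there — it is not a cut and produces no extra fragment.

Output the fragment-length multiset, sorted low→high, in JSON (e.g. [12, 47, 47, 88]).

[3,8,9,16,26]

Scan for sites:
  NpsI GTATC/1: at [2, 10] ⇒ [3, 11]
  TgoII GAAGAGA/3: at [24, 50] ⇒ [27, 53]

All cut coordinates (distinct, sorted): [3, 11, 27, 53]

Fragment lengths:
  [0,3): 3 bp
  [3,11): 8 bp
  [11,27): 16 bp
  [27,53): 26 bp
  [53,62): 9 bp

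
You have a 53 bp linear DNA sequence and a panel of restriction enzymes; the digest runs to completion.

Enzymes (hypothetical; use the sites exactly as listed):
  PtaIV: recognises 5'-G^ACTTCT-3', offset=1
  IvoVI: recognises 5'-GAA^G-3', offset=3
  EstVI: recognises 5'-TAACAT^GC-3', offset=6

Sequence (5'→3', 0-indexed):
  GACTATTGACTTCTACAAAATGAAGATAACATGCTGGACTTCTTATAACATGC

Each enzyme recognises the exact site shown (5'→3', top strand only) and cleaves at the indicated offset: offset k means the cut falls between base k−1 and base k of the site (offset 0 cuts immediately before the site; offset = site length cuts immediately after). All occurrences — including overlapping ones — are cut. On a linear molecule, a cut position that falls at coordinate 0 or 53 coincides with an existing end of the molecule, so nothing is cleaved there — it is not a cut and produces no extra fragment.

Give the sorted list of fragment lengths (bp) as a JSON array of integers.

[2,5,8,8,14,16]

Per-enzyme occurrences:
  PtaIV (GACTTCT, off=1): starts [7, 36] → cuts [8, 37]
  IvoVI (GAAG, off=3): starts [21] → cuts [24]
  EstVI (TAACATGC, off=6): starts [26, 45] → cuts [32, 51]

Pooled cuts: [8, 24, 32, 37, 51]

Fragment lengths:
  [0,8): 8 bp
  [8,24): 16 bp
  [24,32): 8 bp
  [32,37): 5 bp
  [37,51): 14 bp
  [51,53): 2 bp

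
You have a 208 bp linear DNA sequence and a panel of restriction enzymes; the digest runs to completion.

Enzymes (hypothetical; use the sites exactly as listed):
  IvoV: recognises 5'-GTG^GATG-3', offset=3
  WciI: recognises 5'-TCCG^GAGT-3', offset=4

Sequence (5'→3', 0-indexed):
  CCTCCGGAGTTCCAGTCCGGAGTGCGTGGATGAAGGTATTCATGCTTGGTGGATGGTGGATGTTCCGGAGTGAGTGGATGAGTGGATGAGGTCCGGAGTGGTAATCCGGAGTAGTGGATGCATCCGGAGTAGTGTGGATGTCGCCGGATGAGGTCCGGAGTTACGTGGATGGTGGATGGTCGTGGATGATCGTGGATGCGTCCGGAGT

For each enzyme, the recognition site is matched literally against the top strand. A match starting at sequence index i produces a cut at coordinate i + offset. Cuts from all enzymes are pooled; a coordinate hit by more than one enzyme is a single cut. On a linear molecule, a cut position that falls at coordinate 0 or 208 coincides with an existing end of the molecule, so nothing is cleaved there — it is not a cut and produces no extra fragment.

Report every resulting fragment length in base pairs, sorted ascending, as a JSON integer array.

Scan for sites:
  IvoV (GTGGATG, off=3): starts [25, 48, 55, 73, 81, 113, 133, 164, 171, 181, 191] → cuts [28, 51, 58, 76, 84, 116, 136, 167, 174, 184, 194]
  WciI (TCCGGAGT, off=4): starts [2, 15, 63, 91, 104, 122, 153, 200] → cuts [6, 19, 67, 95, 108, 126, 157, 204]

Pooled cuts: [6, 19, 28, 51, 58, 67, 76, 84, 95, 108, 116, 126, 136, 157, 167, 174, 184, 194, 204]

Fragments:
  [0,6): 6 bp
  [6,19): 13 bp
  [19,28): 9 bp
  [28,51): 23 bp
  [51,58): 7 bp
  [58,67): 9 bp
  [67,76): 9 bp
  [76,84): 8 bp
  [84,95): 11 bp
  [95,108): 13 bp
  [108,116): 8 bp
  [116,126): 10 bp
  [126,136): 10 bp
  [136,157): 21 bp
  [157,167): 10 bp
  [167,174): 7 bp
  [174,184): 10 bp
  [184,194): 10 bp
  [194,204): 10 bp
  [204,208): 4 bp

[4,6,7,7,8,8,9,9,9,10,10,10,10,10,10,11,13,13,21,23]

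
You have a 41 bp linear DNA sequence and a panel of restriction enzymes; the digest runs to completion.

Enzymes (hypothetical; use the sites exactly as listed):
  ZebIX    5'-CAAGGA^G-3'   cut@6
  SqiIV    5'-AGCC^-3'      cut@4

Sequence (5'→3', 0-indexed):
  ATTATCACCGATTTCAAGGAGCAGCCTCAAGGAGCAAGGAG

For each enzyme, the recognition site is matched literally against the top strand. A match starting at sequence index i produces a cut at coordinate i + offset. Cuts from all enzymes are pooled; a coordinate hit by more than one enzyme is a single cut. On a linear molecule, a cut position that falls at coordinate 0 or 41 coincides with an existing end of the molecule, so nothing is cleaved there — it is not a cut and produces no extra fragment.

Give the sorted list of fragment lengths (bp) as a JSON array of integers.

Per-enzyme occurrences:
  ZebIX CAAGGAG/6: at [14, 27, 34] ⇒ [20, 33, 40]
  SqiIV AGCC/4: at [22] ⇒ [26]

Pooled cuts: [20, 26, 33, 40]

Fragment lengths:
  [0,20): 20 bp
  [20,26): 6 bp
  [26,33): 7 bp
  [33,40): 7 bp
  [40,41): 1 bp

[1,6,7,7,20]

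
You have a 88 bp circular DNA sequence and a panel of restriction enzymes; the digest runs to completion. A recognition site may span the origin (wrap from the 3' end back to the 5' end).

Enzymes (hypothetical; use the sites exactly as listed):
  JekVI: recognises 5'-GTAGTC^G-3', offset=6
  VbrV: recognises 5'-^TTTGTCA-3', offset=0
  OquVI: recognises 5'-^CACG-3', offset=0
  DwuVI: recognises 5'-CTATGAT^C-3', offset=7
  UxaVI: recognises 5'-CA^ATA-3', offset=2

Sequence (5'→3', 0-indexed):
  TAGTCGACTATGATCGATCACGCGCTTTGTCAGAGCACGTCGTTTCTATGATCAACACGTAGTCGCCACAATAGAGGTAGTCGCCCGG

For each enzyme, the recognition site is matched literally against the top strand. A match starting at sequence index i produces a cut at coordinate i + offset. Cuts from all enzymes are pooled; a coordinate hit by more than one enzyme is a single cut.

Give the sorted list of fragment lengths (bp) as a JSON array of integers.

Per-enzyme occurrences:
  JekVI (GTAGTCG, off=6): starts [58, 76, 87] → cuts [5, 64, 82]
  VbrV (TTTGTCA, off=0): starts [25] → cuts [25]
  OquVI (CACG, off=0): starts [18, 35, 55] → cuts [18, 35, 55]
  DwuVI (CTATGATC, off=7): starts [7, 45] → cuts [14, 52]
  UxaVI (CAATA, off=2): starts [68] → cuts [70]

Pooled cuts: [5, 14, 18, 25, 35, 52, 55, 64, 70, 82]

Fragment lengths:
  5→14: 9 bp
  14→18: 4 bp
  18→25: 7 bp
  25→35: 10 bp
  35→52: 17 bp
  52→55: 3 bp
  55→64: 9 bp
  64→70: 6 bp
  70→82: 12 bp
  82→5 (wrap): 88-82+5 = 11 bp

[3,4,6,7,9,9,10,11,12,17]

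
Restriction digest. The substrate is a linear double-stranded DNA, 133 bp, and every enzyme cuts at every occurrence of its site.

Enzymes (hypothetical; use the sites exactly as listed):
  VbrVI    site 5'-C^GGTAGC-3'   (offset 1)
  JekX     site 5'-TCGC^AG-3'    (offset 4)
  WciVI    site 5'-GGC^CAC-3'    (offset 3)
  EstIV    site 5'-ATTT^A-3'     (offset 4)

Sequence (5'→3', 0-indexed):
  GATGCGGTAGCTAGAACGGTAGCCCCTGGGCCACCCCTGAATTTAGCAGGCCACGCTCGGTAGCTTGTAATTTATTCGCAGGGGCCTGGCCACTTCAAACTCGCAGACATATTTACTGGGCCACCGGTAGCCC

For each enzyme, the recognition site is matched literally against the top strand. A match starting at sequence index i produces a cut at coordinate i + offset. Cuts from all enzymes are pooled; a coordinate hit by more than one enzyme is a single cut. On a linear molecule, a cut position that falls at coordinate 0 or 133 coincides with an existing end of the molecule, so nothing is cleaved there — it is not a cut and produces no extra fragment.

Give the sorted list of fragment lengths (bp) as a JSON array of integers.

[4,5,6,7,7,7,8,10,11,12,13,14,14,15]

Per-enzyme occurrences:
  VbrVI CGGTAGC/1: at [4, 16, 57, 124] ⇒ [5, 17, 58, 125]
  JekX TCGCAG/4: at [75, 100] ⇒ [79, 104]
  WciVI GGCCAC/3: at [28, 48, 87, 118] ⇒ [31, 51, 90, 121]
  EstIV ATTTA/4: at [40, 69, 110] ⇒ [44, 73, 114]

Pooled cuts: [5, 17, 31, 44, 51, 58, 73, 79, 90, 104, 114, 121, 125]

Fragments:
  [0,5): 5 bp
  [5,17): 12 bp
  [17,31): 14 bp
  [31,44): 13 bp
  [44,51): 7 bp
  [51,58): 7 bp
  [58,73): 15 bp
  [73,79): 6 bp
  [79,90): 11 bp
  [90,104): 14 bp
  [104,114): 10 bp
  [114,121): 7 bp
  [121,125): 4 bp
  [125,133): 8 bp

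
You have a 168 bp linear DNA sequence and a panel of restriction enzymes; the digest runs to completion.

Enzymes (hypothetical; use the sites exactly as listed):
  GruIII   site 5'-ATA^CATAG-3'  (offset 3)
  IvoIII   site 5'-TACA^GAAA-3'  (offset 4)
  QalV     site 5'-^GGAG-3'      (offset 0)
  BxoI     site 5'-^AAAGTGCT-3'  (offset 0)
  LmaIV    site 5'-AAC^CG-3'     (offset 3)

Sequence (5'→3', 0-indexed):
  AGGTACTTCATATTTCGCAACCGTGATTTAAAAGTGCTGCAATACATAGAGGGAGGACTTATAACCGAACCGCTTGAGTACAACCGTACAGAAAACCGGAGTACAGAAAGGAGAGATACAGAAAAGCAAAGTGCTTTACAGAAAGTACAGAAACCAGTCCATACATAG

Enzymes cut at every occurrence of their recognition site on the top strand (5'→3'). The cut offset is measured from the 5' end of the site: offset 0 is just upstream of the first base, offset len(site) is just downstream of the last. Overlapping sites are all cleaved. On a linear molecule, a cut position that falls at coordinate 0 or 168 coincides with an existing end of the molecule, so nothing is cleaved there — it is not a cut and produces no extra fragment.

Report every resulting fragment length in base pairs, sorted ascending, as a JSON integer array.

[1,4,5,5,6,6,7,7,8,9,9,11,13,14,14,14,14,21]

Per-enzyme occurrences:
  GruIII ATACATAG/3: at [41, 160] ⇒ [44, 163]
  IvoIII TACAGAAA/4: at [86, 101, 116, 136, 145] ⇒ [90, 105, 120, 140, 149]
  QalV GGAG/0: at [51, 97, 109] ⇒ [51, 97, 109]
  BxoI AAAGTGCT/0: at [30, 127] ⇒ [30, 127]
  LmaIV AACCG/3: at [18, 62, 67, 81, 93] ⇒ [21, 65, 70, 84, 96]

Pooled cuts: [21, 30, 44, 51, 65, 70, 84, 90, 96, 97, 105, 109, 120, 127, 140, 149, 163]

Fragment lengths:
  [0,21): 21 bp
  [21,30): 9 bp
  [30,44): 14 bp
  [44,51): 7 bp
  [51,65): 14 bp
  [65,70): 5 bp
  [70,84): 14 bp
  [84,90): 6 bp
  [90,96): 6 bp
  [96,97): 1 bp
  [97,105): 8 bp
  [105,109): 4 bp
  [109,120): 11 bp
  [120,127): 7 bp
  [127,140): 13 bp
  [140,149): 9 bp
  [149,163): 14 bp
  [163,168): 5 bp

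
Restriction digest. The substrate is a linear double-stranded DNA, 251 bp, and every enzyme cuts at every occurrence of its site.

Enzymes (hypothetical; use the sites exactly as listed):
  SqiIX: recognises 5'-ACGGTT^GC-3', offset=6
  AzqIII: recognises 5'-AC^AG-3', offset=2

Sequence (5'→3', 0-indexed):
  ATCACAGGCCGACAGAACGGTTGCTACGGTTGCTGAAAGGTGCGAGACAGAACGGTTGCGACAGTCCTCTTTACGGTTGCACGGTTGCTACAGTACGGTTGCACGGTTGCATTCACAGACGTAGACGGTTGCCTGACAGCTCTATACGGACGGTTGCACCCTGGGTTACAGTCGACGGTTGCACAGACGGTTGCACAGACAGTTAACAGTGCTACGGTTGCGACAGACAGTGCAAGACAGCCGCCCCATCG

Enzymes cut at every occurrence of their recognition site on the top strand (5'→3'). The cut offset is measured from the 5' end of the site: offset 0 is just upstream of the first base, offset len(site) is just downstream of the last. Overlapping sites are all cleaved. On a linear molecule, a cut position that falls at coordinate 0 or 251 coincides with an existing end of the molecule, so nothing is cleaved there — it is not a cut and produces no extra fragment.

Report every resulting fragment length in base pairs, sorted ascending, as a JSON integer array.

Scan for sites:
  SqiIX ACGGTTGC/6: at [16, 25, 51, 72, 80, 94, 102, 124, 149, 174, 186, 213] ⇒ [22, 31, 57, 78, 86, 100, 108, 130, 155, 180, 192, 219]
  AzqIII ACAG/2: at [3, 11, 46, 60, 89, 114, 135, 167, 182, 194, 198, 205, 222, 226, 236] ⇒ [5, 13, 48, 62, 91, 116, 137, 169, 184, 196, 200, 207, 224, 228, 238]

All cut coordinates (distinct, sorted): [5, 13, 22, 31, 48, 57, 62, 78, 86, 91, 100, 108, 116, 130, 137, 155, 169, 180, 184, 192, 196, 200, 207, 219, 224, 228, 238]

Fragment lengths:
  [0,5): 5 bp
  [5,13): 8 bp
  [13,22): 9 bp
  [22,31): 9 bp
  [31,48): 17 bp
  [48,57): 9 bp
  [57,62): 5 bp
  [62,78): 16 bp
  [78,86): 8 bp
  [86,91): 5 bp
  [91,100): 9 bp
  [100,108): 8 bp
  [108,116): 8 bp
  [116,130): 14 bp
  [130,137): 7 bp
  [137,155): 18 bp
  [155,169): 14 bp
  [169,180): 11 bp
  [180,184): 4 bp
  [184,192): 8 bp
  [192,196): 4 bp
  [196,200): 4 bp
  [200,207): 7 bp
  [207,219): 12 bp
  [219,224): 5 bp
  [224,228): 4 bp
  [228,238): 10 bp
  [238,251): 13 bp

[4,4,4,4,5,5,5,5,7,7,8,8,8,8,8,9,9,9,9,10,11,12,13,14,14,16,17,18]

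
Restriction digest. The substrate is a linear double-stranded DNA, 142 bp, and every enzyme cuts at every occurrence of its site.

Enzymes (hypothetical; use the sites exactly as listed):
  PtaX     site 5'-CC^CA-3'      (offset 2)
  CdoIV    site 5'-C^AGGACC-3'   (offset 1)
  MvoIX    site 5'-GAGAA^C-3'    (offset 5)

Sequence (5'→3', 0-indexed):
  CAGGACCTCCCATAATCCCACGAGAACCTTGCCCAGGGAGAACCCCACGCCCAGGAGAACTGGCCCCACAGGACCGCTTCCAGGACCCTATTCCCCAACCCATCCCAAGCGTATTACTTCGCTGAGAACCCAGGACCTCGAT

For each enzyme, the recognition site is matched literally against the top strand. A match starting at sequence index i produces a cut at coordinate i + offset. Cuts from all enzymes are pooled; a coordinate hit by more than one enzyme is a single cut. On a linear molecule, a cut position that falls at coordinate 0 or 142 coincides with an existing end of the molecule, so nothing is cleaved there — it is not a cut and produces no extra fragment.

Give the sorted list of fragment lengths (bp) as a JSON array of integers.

[1,1,2,3,3,5,5,6,7,7,8,8,8,9,9,11,12,14,23]

Site scan:
  PtaX CCCA/2: at [8, 16, 31, 43, 49, 64, 93, 98, 103, 128] ⇒ [10, 18, 33, 45, 51, 66, 95, 100, 105, 130]
  CdoIV CAGGACC/1: at [0, 68, 80, 130] ⇒ [1, 69, 81, 131]
  MvoIX GAGAAC/5: at [21, 37, 54, 123] ⇒ [26, 42, 59, 128]

Pooled cuts: [1, 10, 18, 26, 33, 42, 45, 51, 59, 66, 69, 81, 95, 100, 105, 128, 130, 131]

Fragments:
  [0,1): 1 bp
  [1,10): 9 bp
  [10,18): 8 bp
  [18,26): 8 bp
  [26,33): 7 bp
  [33,42): 9 bp
  [42,45): 3 bp
  [45,51): 6 bp
  [51,59): 8 bp
  [59,66): 7 bp
  [66,69): 3 bp
  [69,81): 12 bp
  [81,95): 14 bp
  [95,100): 5 bp
  [100,105): 5 bp
  [105,128): 23 bp
  [128,130): 2 bp
  [130,131): 1 bp
  [131,142): 11 bp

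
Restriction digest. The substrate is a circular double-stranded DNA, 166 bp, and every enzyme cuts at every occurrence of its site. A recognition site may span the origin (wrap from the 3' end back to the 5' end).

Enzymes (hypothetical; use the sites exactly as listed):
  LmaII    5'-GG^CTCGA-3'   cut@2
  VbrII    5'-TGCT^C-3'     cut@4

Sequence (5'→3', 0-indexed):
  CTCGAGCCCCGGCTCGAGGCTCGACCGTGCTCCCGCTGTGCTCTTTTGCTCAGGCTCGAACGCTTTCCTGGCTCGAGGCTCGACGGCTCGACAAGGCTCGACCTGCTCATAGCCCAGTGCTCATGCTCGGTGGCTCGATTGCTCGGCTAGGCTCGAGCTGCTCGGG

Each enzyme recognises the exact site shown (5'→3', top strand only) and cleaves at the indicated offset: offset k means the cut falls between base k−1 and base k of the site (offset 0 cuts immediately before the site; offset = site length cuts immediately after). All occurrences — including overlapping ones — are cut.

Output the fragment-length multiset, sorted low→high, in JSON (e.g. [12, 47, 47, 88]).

[4,4,6,6,7,7,8,8,8,10,10,11,11,11,12,12,14,17]

Site scan:
  LmaII (GGCTCGA, off=2): starts [10, 17, 52, 69, 76, 84, 94, 131, 149, 164] → cuts [0, 12, 19, 54, 71, 78, 86, 96, 133, 151]
  VbrII (TGCTC, off=4): starts [27, 38, 46, 103, 117, 123, 139, 158] → cuts [31, 42, 50, 107, 121, 127, 143, 162]

Pooled cuts: [0, 12, 19, 31, 42, 50, 54, 71, 78, 86, 96, 107, 121, 127, 133, 143, 151, 162]

Fragment lengths:
  0→12: 12 bp
  12→19: 7 bp
  19→31: 12 bp
  31→42: 11 bp
  42→50: 8 bp
  50→54: 4 bp
  54→71: 17 bp
  71→78: 7 bp
  78→86: 8 bp
  86→96: 10 bp
  96→107: 11 bp
  107→121: 14 bp
  121→127: 6 bp
  127→133: 6 bp
  133→143: 10 bp
  143→151: 8 bp
  151→162: 11 bp
  162→0 (wrap): 166-162+0 = 4 bp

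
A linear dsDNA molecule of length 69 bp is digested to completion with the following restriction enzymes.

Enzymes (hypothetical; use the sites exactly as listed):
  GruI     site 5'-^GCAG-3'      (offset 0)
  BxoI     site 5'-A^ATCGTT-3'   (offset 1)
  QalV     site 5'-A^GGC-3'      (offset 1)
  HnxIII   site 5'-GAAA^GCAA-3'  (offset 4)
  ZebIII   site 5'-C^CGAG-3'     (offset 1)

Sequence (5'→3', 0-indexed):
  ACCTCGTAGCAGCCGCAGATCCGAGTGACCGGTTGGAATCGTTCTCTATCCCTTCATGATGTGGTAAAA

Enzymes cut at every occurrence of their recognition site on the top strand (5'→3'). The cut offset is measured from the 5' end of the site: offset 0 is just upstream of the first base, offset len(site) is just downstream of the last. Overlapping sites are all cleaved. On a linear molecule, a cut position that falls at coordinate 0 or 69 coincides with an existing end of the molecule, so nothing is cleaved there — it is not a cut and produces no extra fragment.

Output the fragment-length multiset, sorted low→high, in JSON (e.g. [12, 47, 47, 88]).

[6,7,8,16,32]

Per-enzyme occurrences:
  GruI GCAG/0: at [8, 14] ⇒ [8, 14]
  BxoI AATCGTT/1: at [36] ⇒ [37]
  QalV (AGGC, off=1): no sites
  HnxIII (GAAAGCAA, off=4): no sites
  ZebIII CCGAG/1: at [20] ⇒ [21]

Pooled cuts: [8, 14, 21, 37]

Fragments:
  [0,8): 8 bp
  [8,14): 6 bp
  [14,21): 7 bp
  [21,37): 16 bp
  [37,69): 32 bp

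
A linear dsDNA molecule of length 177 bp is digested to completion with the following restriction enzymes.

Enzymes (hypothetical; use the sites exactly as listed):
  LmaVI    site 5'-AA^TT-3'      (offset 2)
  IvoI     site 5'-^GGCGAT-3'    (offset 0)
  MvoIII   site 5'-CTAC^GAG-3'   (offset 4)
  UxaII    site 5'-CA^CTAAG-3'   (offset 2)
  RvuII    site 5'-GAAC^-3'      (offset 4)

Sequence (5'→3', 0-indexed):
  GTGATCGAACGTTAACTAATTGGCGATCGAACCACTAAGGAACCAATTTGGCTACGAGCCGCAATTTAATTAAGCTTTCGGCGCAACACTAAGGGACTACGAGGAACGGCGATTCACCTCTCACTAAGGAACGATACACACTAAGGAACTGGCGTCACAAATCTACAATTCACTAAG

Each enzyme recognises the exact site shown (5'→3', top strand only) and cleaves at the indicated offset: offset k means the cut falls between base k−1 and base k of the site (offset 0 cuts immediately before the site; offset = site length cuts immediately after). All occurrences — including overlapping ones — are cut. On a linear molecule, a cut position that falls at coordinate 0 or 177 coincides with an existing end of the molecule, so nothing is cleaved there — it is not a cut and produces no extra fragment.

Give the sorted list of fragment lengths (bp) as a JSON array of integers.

[2,2,3,4,5,5,7,8,9,9,9,9,9,9,10,11,12,16,19,19]

Per-enzyme occurrences:
  LmaVI (AATT, off=2): starts [17, 44, 62, 67, 166] → cuts [19, 46, 64, 69, 168]
  IvoI (GGCGAT, off=0): starts [21, 107] → cuts [21, 107]
  MvoIII (CTACGAG, off=4): starts [51, 96] → cuts [55, 100]
  UxaII (CACTAAG, off=2): starts [32, 86, 121, 138, 170] → cuts [34, 88, 123, 140, 172]
  RvuII (GAAC, off=4): starts [6, 28, 39, 103, 128, 145] → cuts [10, 32, 43, 107, 132, 149]

All cut coordinates (distinct, sorted): [10, 19, 21, 32, 34, 43, 46, 55, 64, 69, 88, 100, 107, 123, 132, 140, 149, 168, 172]

Fragment lengths:
  [0,10): 10 bp
  [10,19): 9 bp
  [19,21): 2 bp
  [21,32): 11 bp
  [32,34): 2 bp
  [34,43): 9 bp
  [43,46): 3 bp
  [46,55): 9 bp
  [55,64): 9 bp
  [64,69): 5 bp
  [69,88): 19 bp
  [88,100): 12 bp
  [100,107): 7 bp
  [107,123): 16 bp
  [123,132): 9 bp
  [132,140): 8 bp
  [140,149): 9 bp
  [149,168): 19 bp
  [168,172): 4 bp
  [172,177): 5 bp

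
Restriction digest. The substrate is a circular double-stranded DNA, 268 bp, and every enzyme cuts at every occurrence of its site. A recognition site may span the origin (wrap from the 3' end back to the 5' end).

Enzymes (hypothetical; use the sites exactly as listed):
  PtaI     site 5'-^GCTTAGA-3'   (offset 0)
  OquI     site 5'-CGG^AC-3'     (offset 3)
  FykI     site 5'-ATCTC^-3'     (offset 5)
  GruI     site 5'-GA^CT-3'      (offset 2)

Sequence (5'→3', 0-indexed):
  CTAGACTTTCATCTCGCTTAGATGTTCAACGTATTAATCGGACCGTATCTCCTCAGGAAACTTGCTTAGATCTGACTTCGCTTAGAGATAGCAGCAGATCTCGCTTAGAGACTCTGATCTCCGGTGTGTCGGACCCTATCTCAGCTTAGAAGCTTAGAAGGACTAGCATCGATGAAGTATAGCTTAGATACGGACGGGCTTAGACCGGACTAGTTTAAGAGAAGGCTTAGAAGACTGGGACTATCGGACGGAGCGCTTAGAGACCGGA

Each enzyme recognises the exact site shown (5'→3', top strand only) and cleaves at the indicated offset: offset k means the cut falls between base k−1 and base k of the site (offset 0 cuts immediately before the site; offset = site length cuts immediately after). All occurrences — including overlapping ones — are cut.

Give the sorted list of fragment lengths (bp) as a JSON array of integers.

[1,1,1,4,4,5,6,7,7,8,9,10,10,10,10,10,11,11,11,12,12,12,13,15,19,23,26]

Scan for sites:
  PtaI GCTTAGA/0: at [15, 63, 79, 102, 143, 151, 181, 197, 224, 254] ⇒ [15, 63, 79, 102, 143, 151, 181, 197, 224, 254]
  OquI CGGAC/3: at [38, 129, 190, 205, 244, 264] ⇒ [41, 132, 193, 208, 247, 267]
  FykI ATCTC/5: at [10, 46, 97, 116, 137] ⇒ [15, 51, 102, 121, 142]
  GruI GACT/2: at [3, 73, 109, 160, 207, 232, 238, 266] ⇒ [0, 5, 75, 111, 162, 209, 234, 240]

Pooled cuts: [0, 5, 15, 41, 51, 63, 75, 79, 102, 111, 121, 132, 142, 143, 151, 162, 181, 193, 197, 208, 209, 224, 234, 240, 247, 254, 267]

Fragments:
  0→5: 5 bp
  5→15: 10 bp
  15→41: 26 bp
  41→51: 10 bp
  51→63: 12 bp
  63→75: 12 bp
  75→79: 4 bp
  79→102: 23 bp
  102→111: 9 bp
  111→121: 10 bp
  121→132: 11 bp
  132→142: 10 bp
  142→143: 1 bp
  143→151: 8 bp
  151→162: 11 bp
  162→181: 19 bp
  181→193: 12 bp
  193→197: 4 bp
  197→208: 11 bp
  208→209: 1 bp
  209→224: 15 bp
  224→234: 10 bp
  234→240: 6 bp
  240→247: 7 bp
  247→254: 7 bp
  254→267: 13 bp
  267→0 (wrap): 268-267+0 = 1 bp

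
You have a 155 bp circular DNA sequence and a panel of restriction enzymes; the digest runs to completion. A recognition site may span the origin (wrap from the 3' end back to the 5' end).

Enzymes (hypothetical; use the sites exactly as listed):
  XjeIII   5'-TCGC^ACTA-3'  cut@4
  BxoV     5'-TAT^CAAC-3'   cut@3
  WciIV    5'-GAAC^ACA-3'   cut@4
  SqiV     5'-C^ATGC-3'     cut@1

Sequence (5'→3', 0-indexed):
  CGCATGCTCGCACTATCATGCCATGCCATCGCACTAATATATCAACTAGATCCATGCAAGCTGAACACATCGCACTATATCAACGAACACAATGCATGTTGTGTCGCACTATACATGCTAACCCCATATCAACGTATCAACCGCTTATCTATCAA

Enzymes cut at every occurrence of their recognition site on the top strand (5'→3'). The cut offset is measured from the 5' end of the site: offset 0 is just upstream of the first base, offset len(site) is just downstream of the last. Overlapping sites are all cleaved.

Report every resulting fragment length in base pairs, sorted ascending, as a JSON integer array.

Per-enzyme occurrences:
  XjeIII (TCGCACTA, off=4): starts [7, 28, 69, 103] → cuts [11, 32, 73, 107]
  BxoV (TATCAAC, off=3): starts [39, 77, 126, 134, 149] → cuts [42, 80, 129, 137, 152]
  WciIV (GAACACA, off=4): starts [62, 84] → cuts [66, 88]
  SqiV (CATGC, off=1): starts [2, 16, 21, 52, 113] → cuts [3, 17, 22, 53, 114]

Pooled cuts: [3, 11, 17, 22, 32, 42, 53, 66, 73, 80, 88, 107, 114, 129, 137, 152]

Fragment lengths:
  3→11: 8 bp
  11→17: 6 bp
  17→22: 5 bp
  22→32: 10 bp
  32→42: 10 bp
  42→53: 11 bp
  53→66: 13 bp
  66→73: 7 bp
  73→80: 7 bp
  80→88: 8 bp
  88→107: 19 bp
  107→114: 7 bp
  114→129: 15 bp
  129→137: 8 bp
  137→152: 15 bp
  152→3 (wrap): 155-152+3 = 6 bp

[5,6,6,7,7,7,8,8,8,10,10,11,13,15,15,19]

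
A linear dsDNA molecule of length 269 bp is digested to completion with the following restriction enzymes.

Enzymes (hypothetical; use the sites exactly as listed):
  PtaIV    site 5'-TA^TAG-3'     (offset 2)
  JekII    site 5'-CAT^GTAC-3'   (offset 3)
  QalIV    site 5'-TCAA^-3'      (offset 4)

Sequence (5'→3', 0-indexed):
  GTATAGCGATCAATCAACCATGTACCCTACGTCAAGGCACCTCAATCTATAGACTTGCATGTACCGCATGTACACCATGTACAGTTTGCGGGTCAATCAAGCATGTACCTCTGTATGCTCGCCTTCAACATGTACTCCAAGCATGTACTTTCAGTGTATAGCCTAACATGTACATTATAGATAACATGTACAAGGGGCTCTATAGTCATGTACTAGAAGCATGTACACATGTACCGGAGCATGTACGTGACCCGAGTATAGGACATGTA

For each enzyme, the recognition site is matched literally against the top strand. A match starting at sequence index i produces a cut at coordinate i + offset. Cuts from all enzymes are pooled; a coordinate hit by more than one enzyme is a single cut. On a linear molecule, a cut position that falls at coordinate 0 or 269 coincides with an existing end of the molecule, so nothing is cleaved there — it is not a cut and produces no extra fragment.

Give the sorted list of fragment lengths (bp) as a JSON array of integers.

[3,3,4,4,4,4,4,7,8,8,9,9,10,10,10,11,11,11,12,13,13,14,14,15,16,18,24]

Per-enzyme occurrences:
  PtaIV TATAG/2: at [1, 47, 156, 175, 200, 256] ⇒ [3, 49, 158, 177, 202, 258]
  JekII CATGTAC/3: at [18, 57, 66, 75, 101, 128, 141, 166, 184, 206, 219, 227, 239] ⇒ [21, 60, 69, 78, 104, 131, 144, 169, 187, 209, 222, 230, 242]
  QalIV TCAA/4: at [9, 13, 31, 41, 92, 96, 124] ⇒ [13, 17, 35, 45, 96, 100, 128]

Pooled cuts: [3, 13, 17, 21, 35, 45, 49, 60, 69, 78, 96, 100, 104, 128, 131, 144, 158, 169, 177, 187, 202, 209, 222, 230, 242, 258]

Fragment lengths:
  [0,3): 3 bp
  [3,13): 10 bp
  [13,17): 4 bp
  [17,21): 4 bp
  [21,35): 14 bp
  [35,45): 10 bp
  [45,49): 4 bp
  [49,60): 11 bp
  [60,69): 9 bp
  [69,78): 9 bp
  [78,96): 18 bp
  [96,100): 4 bp
  [100,104): 4 bp
  [104,128): 24 bp
  [128,131): 3 bp
  [131,144): 13 bp
  [144,158): 14 bp
  [158,169): 11 bp
  [169,177): 8 bp
  [177,187): 10 bp
  [187,202): 15 bp
  [202,209): 7 bp
  [209,222): 13 bp
  [222,230): 8 bp
  [230,242): 12 bp
  [242,258): 16 bp
  [258,269): 11 bp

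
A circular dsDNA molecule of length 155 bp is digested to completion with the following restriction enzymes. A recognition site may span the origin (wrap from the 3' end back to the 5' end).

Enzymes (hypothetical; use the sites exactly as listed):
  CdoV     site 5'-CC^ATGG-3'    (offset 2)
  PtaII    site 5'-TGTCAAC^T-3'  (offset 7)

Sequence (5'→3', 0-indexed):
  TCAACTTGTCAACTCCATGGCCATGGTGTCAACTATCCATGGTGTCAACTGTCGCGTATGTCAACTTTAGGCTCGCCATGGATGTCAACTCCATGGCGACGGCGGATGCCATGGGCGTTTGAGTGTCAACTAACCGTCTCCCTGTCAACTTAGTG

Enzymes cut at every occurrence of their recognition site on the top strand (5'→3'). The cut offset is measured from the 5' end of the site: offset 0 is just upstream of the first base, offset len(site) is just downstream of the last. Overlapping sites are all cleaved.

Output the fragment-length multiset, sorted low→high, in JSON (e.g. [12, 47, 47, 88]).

[3,3,5,6,8,11,11,11,12,12,16,18,19,20]

Scan for sites:
  CdoV CCATGG/2: at [14, 20, 36, 75, 90, 108] ⇒ [16, 22, 38, 77, 92, 110]
  PtaII TGTCAACT/7: at [6, 26, 42, 58, 82, 123, 142, 153] ⇒ [5, 13, 33, 49, 65, 89, 130, 149]

All cut coordinates (distinct, sorted): [5, 13, 16, 22, 33, 38, 49, 65, 77, 89, 92, 110, 130, 149]

Fragments:
  5→13: 8 bp
  13→16: 3 bp
  16→22: 6 bp
  22→33: 11 bp
  33→38: 5 bp
  38→49: 11 bp
  49→65: 16 bp
  65→77: 12 bp
  77→89: 12 bp
  89→92: 3 bp
  92→110: 18 bp
  110→130: 20 bp
  130→149: 19 bp
  149→5 (wrap): 155-149+5 = 11 bp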